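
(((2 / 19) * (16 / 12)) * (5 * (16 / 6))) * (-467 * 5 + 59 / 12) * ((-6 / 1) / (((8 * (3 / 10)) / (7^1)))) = 39145400 / 513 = 76306.82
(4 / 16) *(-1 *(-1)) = 1 / 4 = 0.25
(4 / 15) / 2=0.13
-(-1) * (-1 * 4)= -4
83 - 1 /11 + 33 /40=36843 /440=83.73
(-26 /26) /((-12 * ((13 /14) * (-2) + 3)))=7 /96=0.07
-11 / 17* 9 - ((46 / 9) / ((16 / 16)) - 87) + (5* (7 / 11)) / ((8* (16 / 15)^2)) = 263385739 / 3446784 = 76.41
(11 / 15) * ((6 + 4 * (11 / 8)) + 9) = 451 / 30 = 15.03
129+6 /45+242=5567 /15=371.13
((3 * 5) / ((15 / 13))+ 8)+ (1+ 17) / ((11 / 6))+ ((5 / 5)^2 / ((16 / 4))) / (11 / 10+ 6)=30.85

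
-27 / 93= -9 / 31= -0.29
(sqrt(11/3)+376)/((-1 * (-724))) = sqrt(33)/2172+94/181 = 0.52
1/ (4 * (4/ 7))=7/ 16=0.44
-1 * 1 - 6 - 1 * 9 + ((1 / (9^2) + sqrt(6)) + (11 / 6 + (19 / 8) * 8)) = sqrt(6) + 785 / 162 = 7.30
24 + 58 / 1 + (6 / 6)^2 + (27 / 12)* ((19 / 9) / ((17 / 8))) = 1449 / 17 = 85.24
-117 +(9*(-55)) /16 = -2367 /16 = -147.94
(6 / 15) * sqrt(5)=2 * sqrt(5) / 5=0.89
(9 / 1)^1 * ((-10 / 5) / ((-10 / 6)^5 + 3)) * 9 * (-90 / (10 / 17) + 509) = 3503574 / 599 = 5849.04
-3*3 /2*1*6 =-27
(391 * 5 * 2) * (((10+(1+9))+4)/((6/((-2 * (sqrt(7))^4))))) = -1532720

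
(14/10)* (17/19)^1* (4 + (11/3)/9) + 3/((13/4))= 214873/33345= 6.44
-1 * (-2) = 2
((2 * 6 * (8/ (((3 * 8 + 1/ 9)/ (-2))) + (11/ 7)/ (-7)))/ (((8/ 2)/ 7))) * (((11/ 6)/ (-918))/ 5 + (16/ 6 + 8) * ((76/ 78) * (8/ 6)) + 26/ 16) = -14954796811/ 51793560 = -288.74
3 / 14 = 0.21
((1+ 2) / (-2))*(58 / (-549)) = 29 / 183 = 0.16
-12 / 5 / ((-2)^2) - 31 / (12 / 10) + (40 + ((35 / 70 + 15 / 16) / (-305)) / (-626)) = 13.57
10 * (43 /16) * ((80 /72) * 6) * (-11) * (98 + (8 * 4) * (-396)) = 74343775 /3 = 24781258.33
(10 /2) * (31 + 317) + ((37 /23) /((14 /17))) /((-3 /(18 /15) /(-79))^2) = 14854678 /4025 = 3690.60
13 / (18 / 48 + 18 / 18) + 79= 973 / 11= 88.45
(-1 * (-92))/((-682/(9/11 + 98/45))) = -68218/168795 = -0.40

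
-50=-50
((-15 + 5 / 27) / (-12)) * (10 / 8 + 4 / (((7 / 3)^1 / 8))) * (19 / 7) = 199025 / 3969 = 50.14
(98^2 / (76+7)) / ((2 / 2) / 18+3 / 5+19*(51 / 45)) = 864360 / 165751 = 5.21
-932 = -932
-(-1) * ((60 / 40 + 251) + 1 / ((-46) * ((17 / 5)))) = 98725 / 391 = 252.49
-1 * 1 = -1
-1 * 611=-611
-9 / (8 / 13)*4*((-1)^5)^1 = 117 / 2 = 58.50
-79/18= -4.39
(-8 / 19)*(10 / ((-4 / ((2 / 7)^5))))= 640 / 319333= 0.00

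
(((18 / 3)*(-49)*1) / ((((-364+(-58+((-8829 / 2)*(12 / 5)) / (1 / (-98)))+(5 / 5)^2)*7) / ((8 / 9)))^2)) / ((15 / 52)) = -33280 / 2181275105199129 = -0.00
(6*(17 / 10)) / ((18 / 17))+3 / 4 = 623 / 60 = 10.38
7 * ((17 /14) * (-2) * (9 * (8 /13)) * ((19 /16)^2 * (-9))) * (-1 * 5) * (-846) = 1051360155 /208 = 5054616.13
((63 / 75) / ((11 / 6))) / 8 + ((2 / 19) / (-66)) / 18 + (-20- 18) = -21411131 / 564300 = -37.94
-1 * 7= -7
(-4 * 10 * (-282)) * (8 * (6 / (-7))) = -541440 / 7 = -77348.57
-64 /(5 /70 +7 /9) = -8064 /107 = -75.36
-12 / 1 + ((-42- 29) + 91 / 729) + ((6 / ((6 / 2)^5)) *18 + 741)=658.57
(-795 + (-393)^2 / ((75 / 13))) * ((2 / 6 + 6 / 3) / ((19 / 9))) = 13637484 / 475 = 28710.49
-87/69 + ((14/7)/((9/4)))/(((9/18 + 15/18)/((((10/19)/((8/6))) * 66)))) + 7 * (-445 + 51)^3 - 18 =-187097568883/437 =-428140889.89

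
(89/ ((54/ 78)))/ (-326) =-0.39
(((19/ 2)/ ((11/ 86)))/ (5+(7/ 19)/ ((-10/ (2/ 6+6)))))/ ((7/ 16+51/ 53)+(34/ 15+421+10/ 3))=103922400/ 2854552987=0.04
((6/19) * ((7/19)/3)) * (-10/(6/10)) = -700/1083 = -0.65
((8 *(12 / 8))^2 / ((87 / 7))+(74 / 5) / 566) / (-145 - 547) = -476513 / 28396220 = -0.02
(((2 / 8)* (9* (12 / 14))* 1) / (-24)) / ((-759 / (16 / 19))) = 3 / 33649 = 0.00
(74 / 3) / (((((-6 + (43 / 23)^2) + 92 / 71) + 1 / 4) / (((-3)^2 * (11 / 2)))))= -61146052 / 48023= -1273.27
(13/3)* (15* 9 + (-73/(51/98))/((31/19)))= 1007617/4743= 212.44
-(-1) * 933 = 933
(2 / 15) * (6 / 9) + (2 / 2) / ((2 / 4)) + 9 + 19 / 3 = 784 / 45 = 17.42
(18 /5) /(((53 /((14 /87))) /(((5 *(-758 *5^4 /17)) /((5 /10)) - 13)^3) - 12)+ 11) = -26798407489572328602972 /7444002080436871214485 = -3.60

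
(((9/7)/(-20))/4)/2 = -9/1120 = -0.01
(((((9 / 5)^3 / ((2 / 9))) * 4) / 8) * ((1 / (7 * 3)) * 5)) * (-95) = -41553 / 140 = -296.81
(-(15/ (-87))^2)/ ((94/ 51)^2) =-65025/ 7431076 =-0.01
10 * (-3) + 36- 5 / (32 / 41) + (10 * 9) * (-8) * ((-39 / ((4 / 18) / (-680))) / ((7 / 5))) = -13747968091 / 224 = -61374857.55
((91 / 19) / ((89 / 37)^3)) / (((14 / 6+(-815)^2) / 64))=442504608 / 13345400850151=0.00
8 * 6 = 48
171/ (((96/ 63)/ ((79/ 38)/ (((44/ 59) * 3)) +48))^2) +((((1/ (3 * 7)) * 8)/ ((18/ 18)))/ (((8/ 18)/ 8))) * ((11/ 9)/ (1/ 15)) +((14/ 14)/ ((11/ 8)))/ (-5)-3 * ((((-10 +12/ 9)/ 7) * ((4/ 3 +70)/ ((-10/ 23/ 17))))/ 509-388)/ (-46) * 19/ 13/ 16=424787985727987541159/ 2407671165419520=176431.06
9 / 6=3 / 2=1.50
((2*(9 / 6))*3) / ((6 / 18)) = 27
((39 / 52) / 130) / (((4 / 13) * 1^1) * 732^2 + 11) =3 / 85737560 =0.00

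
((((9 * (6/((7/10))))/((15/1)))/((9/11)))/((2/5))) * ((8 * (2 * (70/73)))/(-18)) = -8800/657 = -13.39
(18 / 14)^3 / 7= 729 / 2401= 0.30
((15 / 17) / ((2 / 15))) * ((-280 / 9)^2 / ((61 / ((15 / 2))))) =787.53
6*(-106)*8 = -5088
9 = 9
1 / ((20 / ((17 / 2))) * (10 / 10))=17 / 40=0.42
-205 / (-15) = 41 / 3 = 13.67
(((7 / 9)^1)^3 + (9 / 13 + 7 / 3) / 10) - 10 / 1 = -437218 / 47385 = -9.23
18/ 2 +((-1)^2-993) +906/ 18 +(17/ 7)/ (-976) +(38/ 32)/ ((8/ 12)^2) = -76244897/ 81984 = -930.00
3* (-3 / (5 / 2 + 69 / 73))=-1314 / 503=-2.61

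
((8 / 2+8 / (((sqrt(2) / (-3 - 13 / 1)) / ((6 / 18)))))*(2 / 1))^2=33344 / 9 - 2048*sqrt(2) / 3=2739.45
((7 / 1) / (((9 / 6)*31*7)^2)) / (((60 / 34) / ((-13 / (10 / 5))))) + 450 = 408665029 / 908145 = 450.00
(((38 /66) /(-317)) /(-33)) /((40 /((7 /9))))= 133 /124276680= 0.00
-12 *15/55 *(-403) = 14508/11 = 1318.91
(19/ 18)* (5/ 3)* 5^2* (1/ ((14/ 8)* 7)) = 4750/ 1323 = 3.59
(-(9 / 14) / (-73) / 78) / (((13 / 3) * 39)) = 3 / 4490668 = 0.00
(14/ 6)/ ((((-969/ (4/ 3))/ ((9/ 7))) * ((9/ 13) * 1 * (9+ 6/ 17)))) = -52/ 81567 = -0.00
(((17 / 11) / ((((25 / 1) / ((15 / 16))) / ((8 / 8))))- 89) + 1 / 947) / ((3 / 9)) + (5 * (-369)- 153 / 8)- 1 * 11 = -1785013759 / 833360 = -2141.95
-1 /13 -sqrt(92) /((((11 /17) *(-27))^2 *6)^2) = -1 /13 -83521 *sqrt(23) /140054898258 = -0.08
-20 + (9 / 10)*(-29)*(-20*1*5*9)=23470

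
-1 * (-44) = 44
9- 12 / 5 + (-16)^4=327713 / 5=65542.60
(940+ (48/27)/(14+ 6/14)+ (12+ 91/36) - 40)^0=1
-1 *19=-19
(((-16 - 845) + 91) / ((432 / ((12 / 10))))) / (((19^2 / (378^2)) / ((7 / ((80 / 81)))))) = -173282571 / 28880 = -6000.09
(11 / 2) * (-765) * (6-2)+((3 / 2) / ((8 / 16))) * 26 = -16752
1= 1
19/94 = 0.20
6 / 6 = 1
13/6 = 2.17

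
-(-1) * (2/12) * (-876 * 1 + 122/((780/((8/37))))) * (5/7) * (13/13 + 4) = -15800240/30303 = -521.41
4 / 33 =0.12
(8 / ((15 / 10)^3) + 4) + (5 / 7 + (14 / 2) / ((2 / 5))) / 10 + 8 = 12241 / 756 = 16.19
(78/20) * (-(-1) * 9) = 351/10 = 35.10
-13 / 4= -3.25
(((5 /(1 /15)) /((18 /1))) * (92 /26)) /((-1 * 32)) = -575 /1248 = -0.46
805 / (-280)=-23 / 8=-2.88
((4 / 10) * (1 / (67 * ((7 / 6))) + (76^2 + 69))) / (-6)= -2741311 / 7035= -389.67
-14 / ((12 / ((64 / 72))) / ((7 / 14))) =-14 / 27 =-0.52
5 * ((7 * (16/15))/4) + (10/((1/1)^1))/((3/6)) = 29.33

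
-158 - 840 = -998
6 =6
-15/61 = -0.25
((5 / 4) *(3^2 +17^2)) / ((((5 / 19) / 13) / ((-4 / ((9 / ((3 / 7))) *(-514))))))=6.82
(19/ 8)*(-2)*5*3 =-285/ 4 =-71.25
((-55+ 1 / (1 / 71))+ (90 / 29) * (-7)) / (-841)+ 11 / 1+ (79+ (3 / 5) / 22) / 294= 8893524877 / 788740260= 11.28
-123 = -123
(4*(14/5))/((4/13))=36.40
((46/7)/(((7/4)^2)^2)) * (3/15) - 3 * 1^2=-240329/84035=-2.86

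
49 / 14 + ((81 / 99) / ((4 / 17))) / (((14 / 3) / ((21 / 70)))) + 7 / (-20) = 3.37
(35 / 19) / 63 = 5 / 171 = 0.03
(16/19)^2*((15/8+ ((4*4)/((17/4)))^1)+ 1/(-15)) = 3.95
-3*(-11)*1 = 33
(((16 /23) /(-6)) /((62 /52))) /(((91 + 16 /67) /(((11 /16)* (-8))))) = 76648 /13075707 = 0.01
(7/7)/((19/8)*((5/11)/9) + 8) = 792/6431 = 0.12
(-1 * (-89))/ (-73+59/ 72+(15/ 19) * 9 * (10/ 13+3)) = -1.96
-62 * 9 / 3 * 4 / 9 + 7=-227 / 3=-75.67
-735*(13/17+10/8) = -100695/68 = -1480.81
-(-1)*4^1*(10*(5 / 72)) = 25 / 9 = 2.78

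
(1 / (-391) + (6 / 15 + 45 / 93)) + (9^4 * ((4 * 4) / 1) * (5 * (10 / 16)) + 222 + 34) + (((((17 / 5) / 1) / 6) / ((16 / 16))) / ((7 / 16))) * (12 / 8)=139280094022 / 424235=328308.82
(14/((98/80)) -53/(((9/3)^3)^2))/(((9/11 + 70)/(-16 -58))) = -47170486/3975237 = -11.87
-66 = -66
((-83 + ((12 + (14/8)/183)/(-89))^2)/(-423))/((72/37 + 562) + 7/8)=13031268884987/37519328815166538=0.00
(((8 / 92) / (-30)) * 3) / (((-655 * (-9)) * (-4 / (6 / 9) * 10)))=1 / 40675500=0.00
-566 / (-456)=283 / 228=1.24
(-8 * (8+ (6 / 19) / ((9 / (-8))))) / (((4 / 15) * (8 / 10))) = -5500 / 19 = -289.47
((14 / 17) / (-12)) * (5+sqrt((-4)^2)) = -21 / 34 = -0.62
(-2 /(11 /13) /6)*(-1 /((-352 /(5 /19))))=-65 /220704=-0.00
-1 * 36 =-36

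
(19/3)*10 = 190/3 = 63.33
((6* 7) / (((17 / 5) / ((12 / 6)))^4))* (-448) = -188160000 / 83521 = -2252.85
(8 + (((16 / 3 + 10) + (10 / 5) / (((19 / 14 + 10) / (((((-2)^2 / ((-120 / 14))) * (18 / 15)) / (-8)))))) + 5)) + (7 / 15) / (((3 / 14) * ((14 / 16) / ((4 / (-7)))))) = 321062 / 11925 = 26.92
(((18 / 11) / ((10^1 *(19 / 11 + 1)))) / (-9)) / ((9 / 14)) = -7 / 675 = -0.01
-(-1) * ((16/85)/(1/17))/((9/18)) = 32/5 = 6.40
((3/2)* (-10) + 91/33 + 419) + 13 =13852/33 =419.76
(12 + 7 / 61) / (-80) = -739 / 4880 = -0.15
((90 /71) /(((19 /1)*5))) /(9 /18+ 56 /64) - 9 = -133407 /14839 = -8.99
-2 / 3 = -0.67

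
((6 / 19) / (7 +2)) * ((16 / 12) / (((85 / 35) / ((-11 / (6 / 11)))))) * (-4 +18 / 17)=169400 / 148257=1.14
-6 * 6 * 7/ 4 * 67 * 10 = -42210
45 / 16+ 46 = 781 / 16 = 48.81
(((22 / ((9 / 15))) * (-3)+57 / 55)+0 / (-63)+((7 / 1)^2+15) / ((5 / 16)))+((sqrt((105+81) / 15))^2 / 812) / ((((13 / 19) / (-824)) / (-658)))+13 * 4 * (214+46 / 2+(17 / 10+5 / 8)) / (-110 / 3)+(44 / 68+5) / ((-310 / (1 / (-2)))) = 235586704237 / 19867900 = 11857.66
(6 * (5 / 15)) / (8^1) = 1 / 4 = 0.25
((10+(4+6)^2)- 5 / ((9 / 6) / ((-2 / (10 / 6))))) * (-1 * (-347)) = 39558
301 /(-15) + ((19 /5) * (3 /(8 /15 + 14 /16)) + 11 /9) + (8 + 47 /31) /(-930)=-157276909 /14616810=-10.76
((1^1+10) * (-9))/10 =-99/10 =-9.90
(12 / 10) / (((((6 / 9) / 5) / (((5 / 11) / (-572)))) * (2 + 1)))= -15 / 6292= -0.00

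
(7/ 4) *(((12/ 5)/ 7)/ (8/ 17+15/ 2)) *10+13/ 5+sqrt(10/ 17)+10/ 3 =sqrt(170)/ 17+27179/ 4065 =7.45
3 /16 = 0.19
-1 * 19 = -19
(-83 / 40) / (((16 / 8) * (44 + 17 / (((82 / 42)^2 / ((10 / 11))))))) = -0.02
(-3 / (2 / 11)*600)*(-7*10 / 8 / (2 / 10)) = 433125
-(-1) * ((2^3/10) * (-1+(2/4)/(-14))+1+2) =76/35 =2.17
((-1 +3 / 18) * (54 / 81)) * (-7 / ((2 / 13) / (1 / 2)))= 455 / 36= 12.64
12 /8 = 3 /2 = 1.50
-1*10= -10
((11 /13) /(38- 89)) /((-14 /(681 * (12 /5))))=1.94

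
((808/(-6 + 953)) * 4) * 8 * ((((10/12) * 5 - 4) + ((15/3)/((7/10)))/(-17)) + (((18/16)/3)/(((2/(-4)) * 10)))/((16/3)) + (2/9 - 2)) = -283195718/5071185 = -55.84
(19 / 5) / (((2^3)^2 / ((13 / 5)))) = 247 / 1600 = 0.15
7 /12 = 0.58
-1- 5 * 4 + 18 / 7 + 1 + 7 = -73 / 7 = -10.43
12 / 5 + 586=2942 / 5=588.40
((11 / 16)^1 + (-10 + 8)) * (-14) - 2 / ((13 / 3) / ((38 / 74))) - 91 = -280373 / 3848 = -72.86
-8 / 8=-1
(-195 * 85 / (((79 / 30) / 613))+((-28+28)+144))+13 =-304801847 / 79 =-3858251.23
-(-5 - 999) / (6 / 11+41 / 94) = 1038136 / 1015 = 1022.79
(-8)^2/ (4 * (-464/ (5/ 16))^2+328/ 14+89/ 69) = 772800/ 106483977707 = 0.00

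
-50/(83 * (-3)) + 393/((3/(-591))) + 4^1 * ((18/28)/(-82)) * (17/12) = -22130902991/285852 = -77420.84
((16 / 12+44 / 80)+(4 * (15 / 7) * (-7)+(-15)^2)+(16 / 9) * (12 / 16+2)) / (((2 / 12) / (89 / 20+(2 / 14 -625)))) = -639412.28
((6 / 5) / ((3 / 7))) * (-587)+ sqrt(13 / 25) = -8218 / 5+ sqrt(13) / 5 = -1642.88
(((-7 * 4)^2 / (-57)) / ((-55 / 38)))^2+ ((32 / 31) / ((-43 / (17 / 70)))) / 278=3188856715096 / 35311070025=90.31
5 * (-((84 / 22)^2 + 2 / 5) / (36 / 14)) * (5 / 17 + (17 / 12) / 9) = -26293393 / 1999404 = -13.15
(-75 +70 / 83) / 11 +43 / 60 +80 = 4052359 / 54780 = 73.98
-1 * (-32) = 32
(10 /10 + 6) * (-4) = -28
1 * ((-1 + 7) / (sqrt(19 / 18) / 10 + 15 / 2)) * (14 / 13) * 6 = 6804000 / 1316003 - 15120 * sqrt(38) / 1316003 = 5.10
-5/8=-0.62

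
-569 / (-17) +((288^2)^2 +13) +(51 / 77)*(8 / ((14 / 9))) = 63038756944190 / 9163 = 6879707185.88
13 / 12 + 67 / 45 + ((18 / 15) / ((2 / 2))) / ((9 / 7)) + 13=2971 / 180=16.51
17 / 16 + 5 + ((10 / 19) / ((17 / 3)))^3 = 3269163899 / 539172272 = 6.06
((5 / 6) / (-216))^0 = 1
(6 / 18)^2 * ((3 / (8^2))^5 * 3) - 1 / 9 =-1073741095 / 9663676416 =-0.11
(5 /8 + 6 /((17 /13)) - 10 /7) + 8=11.78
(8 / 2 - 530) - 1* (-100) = -426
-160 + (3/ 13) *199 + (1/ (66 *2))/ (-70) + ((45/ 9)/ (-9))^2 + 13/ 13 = -365734951/ 3243240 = -112.77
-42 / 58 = -21 / 29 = -0.72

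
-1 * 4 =-4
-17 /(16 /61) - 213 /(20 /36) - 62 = -40817 /80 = -510.21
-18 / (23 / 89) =-1602 / 23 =-69.65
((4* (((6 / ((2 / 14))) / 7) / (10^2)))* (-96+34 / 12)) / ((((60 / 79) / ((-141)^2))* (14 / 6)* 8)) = -877964841 / 28000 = -31355.89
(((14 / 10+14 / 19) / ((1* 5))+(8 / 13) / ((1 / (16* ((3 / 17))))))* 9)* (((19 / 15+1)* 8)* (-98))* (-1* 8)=8552361216 / 30875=276999.55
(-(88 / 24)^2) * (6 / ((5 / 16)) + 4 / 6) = -267.10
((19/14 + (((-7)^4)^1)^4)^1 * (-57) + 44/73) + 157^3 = -1935951133446584451/1022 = -1894277038597440.75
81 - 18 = 63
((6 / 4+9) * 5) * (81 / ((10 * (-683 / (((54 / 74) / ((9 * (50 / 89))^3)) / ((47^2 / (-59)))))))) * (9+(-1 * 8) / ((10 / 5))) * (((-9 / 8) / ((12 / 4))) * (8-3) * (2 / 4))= -7861109319 / 17863564480000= -0.00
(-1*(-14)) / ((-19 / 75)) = -55.26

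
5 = 5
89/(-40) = -89/40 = -2.22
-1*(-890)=890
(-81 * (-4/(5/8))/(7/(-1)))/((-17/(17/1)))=2592/35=74.06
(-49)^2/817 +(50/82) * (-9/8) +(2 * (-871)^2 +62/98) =19923200789071/13130824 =1517284.89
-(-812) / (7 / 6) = 696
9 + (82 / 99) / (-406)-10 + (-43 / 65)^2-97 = -8284176722 / 84909825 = -97.56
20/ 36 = 5/ 9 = 0.56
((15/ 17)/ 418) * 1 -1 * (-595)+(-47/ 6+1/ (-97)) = 607076645/ 1033923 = 587.16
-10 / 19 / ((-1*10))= 1 / 19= 0.05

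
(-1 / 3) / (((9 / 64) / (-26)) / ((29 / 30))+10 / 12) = -24128 / 59915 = -0.40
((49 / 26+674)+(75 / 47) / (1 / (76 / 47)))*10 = 194834785 / 28717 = 6784.65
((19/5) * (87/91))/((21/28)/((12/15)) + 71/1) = 0.05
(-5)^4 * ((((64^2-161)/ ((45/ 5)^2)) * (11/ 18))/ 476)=27053125/ 694008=38.98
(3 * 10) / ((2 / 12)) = 180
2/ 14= 1/ 7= 0.14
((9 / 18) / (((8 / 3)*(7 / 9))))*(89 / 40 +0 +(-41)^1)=-41877 / 4480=-9.35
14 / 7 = 2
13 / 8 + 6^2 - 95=-459 / 8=-57.38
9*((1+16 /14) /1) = 135 /7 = 19.29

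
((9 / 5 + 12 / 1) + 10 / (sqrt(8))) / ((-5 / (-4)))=2 * sqrt(2) + 276 / 25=13.87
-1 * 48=-48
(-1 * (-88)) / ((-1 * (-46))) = 44 / 23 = 1.91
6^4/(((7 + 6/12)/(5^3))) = 21600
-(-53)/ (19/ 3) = 159/ 19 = 8.37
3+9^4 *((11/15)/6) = 8049/10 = 804.90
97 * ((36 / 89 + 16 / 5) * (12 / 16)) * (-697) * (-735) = 134337563.70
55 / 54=1.02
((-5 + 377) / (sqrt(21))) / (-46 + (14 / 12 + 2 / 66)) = -8184*sqrt(21) / 20699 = -1.81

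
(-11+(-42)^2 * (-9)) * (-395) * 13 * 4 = 326318980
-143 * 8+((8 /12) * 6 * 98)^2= 152520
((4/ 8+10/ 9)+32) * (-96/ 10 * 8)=-7744/ 3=-2581.33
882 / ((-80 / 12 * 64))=-1323 / 640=-2.07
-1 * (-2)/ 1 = 2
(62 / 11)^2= 3844 / 121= 31.77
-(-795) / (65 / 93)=14787 / 13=1137.46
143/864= 0.17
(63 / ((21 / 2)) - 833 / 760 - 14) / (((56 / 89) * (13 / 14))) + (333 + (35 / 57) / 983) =36994991747 / 116544480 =317.43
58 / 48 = 29 / 24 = 1.21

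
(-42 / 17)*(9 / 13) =-378 / 221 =-1.71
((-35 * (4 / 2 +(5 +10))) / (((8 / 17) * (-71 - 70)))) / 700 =289 / 22560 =0.01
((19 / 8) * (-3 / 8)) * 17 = -969 / 64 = -15.14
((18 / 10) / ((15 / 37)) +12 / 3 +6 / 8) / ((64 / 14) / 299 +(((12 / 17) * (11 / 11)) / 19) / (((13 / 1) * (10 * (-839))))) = 521253786599 / 867171080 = 601.10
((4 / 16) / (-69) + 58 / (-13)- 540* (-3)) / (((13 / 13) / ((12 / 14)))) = 828077 / 598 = 1384.74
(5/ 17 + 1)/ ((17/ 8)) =176/ 289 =0.61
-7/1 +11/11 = -6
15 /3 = 5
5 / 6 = 0.83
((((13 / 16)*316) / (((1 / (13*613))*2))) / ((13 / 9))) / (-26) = -435843 / 16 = -27240.19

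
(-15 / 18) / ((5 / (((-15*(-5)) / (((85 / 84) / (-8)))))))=1680 / 17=98.82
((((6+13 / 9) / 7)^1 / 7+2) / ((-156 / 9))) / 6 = -73 / 3528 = -0.02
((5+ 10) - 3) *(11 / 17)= 7.76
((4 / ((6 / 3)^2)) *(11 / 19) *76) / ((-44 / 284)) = -284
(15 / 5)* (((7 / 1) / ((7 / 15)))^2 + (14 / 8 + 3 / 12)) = 681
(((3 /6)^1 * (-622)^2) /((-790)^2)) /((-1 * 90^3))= -96721 /227484450000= -0.00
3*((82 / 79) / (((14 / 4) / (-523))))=-257316 / 553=-465.31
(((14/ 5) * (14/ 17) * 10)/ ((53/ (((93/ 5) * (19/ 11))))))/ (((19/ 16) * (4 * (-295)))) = -0.01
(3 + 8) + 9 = 20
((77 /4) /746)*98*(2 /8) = 0.63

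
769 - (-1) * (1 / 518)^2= 206341157 / 268324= 769.00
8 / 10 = 4 / 5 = 0.80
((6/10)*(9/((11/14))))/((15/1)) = 126/275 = 0.46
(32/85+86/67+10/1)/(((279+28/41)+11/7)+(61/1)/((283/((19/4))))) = 21573597136/522275197735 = 0.04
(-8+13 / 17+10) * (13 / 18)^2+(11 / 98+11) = 3388313 / 269892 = 12.55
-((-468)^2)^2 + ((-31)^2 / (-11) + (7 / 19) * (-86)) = -10026046153265 / 209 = -47971512695.05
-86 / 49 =-1.76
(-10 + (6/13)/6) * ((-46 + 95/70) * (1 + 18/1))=1531875/182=8416.90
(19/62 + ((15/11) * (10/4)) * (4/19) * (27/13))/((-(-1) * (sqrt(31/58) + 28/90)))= -5530749210/4329857389 + 613014075 * sqrt(1798)/8659714778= 1.72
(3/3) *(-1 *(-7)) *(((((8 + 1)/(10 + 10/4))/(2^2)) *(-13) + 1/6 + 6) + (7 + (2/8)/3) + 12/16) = 4081/50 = 81.62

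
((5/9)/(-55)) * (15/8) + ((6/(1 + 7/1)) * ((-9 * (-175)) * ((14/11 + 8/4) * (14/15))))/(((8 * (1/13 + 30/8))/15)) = 8443055/4776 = 1767.81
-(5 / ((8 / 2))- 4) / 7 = 11 / 28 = 0.39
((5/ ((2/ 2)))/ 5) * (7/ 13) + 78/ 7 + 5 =1518/ 91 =16.68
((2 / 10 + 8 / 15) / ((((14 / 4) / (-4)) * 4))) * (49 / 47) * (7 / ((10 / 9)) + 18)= -6237 / 1175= -5.31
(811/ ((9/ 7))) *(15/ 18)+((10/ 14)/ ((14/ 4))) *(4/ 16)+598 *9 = 7815886/ 1323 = 5907.70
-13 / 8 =-1.62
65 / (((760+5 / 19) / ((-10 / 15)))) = -494 / 8667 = -0.06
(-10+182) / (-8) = -43 / 2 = -21.50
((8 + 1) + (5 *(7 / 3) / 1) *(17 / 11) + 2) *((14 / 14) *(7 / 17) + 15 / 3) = 88136 / 561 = 157.11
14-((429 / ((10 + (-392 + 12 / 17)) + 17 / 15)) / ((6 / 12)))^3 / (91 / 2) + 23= 1405695297141431 / 37734084842363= 37.25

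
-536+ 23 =-513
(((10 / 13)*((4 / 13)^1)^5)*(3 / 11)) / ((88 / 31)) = 119040 / 584043889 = 0.00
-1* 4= -4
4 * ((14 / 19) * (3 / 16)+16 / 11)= 2663 / 418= 6.37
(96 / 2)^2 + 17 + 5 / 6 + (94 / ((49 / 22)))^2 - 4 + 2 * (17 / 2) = 59295353 / 14406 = 4116.02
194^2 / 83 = 37636 / 83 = 453.45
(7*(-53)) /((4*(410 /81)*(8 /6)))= -90153 /6560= -13.74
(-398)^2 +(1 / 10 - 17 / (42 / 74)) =33258571 / 210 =158374.15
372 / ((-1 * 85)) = -372 / 85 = -4.38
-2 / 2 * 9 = -9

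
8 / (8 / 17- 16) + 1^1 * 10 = 313 / 33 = 9.48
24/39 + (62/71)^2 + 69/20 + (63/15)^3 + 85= 5370951377/32766500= 163.92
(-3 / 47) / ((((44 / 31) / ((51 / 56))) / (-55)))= 23715 / 10528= 2.25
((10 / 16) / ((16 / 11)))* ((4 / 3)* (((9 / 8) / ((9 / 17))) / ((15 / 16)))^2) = 3179 / 1080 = 2.94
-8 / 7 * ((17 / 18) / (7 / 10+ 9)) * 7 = -680 / 873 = -0.78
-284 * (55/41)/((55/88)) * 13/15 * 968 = -314499328/615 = -511381.02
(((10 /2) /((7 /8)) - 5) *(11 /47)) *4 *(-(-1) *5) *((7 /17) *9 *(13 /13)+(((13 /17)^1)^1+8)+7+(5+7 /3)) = 1503700 /16779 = 89.62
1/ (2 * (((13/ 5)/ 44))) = 110/ 13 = 8.46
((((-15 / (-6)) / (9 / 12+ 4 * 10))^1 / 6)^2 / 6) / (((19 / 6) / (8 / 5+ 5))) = 55 / 1514433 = 0.00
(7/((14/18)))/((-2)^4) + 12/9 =91/48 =1.90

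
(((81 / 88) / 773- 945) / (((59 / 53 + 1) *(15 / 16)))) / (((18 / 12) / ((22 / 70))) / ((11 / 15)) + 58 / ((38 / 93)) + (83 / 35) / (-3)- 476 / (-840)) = -712058349123 / 221278491464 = -3.22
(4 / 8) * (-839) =-839 / 2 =-419.50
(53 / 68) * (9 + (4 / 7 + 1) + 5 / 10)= 8215 / 952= 8.63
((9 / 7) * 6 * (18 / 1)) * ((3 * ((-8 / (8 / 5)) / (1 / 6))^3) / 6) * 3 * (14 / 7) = -78732000 / 7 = -11247428.57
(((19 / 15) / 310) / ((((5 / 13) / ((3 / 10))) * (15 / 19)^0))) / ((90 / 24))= 247 / 290625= 0.00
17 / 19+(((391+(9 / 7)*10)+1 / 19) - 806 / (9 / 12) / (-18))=1668049 / 3591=464.51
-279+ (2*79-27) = -148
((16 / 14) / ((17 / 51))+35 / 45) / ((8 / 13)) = 6.84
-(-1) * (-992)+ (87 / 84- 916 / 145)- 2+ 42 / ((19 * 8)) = -999.01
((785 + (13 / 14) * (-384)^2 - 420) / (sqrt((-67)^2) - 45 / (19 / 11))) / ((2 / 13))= 237371693 / 10892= 21793.21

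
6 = 6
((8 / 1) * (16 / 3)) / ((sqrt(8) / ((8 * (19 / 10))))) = 2432 * sqrt(2) / 15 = 229.29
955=955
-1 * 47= -47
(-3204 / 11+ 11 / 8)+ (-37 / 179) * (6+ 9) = -4615309 / 15752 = -293.00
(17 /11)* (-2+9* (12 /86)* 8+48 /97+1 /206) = 11348469 /859226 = 13.21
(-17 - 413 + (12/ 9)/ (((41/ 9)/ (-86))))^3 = -6499419293528/ 68921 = -94302451.99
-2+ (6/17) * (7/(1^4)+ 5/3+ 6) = 54/17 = 3.18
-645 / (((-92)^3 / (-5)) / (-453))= 1460925 / 778688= 1.88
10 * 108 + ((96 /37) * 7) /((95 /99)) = 3862728 /3515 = 1098.93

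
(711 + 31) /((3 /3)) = 742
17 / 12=1.42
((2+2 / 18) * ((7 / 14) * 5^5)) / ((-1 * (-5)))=11875 / 18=659.72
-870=-870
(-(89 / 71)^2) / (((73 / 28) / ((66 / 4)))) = -3659502 / 367993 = -9.94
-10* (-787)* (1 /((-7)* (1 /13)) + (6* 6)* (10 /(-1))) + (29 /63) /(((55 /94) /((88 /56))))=-6279430924 /2205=-2847814.48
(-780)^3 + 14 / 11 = -474551998.73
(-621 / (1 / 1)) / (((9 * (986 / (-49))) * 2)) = 3381 / 1972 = 1.71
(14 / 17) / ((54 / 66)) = 154 / 153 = 1.01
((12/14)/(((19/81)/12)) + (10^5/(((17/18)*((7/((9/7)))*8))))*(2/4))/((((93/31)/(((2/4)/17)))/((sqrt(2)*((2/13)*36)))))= 239178096*sqrt(2)/3497767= 96.70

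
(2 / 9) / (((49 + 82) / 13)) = 26 / 1179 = 0.02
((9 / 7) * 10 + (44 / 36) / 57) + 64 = 276071 / 3591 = 76.88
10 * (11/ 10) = 11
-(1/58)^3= -1/195112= -0.00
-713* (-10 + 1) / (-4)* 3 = -19251 / 4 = -4812.75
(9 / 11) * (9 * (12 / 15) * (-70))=-4536 / 11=-412.36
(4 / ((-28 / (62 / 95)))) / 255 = -62 / 169575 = -0.00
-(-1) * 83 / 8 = 83 / 8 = 10.38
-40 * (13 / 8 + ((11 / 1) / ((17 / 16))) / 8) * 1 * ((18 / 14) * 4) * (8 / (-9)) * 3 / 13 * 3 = 571680 / 1547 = 369.54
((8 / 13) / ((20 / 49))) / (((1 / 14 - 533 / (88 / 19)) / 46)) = -2776928 / 4604925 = -0.60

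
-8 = -8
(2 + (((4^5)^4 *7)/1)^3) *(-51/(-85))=273555121532535686643603493005694913742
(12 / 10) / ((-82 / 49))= -147 / 205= -0.72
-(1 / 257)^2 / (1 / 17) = -17 / 66049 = -0.00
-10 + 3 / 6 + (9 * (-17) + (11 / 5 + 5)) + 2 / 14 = -155.16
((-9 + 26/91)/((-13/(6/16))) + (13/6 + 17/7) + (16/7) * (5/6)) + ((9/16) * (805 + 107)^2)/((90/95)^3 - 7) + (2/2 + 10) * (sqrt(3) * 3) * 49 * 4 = -2335962373697/30707768 + 6468 * sqrt(3) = -64867.83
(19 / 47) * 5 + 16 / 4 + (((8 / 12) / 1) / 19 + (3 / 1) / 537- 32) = -12438358 / 479541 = -25.94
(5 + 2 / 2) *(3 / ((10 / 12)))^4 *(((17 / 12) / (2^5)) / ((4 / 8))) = 111537 / 1250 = 89.23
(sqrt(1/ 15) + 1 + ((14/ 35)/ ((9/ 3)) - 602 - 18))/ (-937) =9283/ 14055 - sqrt(15)/ 14055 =0.66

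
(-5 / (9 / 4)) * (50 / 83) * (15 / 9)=-5000 / 2241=-2.23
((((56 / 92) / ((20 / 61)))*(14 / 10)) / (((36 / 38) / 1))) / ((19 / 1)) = 2989 / 20700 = 0.14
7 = 7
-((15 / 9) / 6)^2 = -25 / 324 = -0.08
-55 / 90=-0.61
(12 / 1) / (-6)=-2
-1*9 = -9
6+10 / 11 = 76 / 11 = 6.91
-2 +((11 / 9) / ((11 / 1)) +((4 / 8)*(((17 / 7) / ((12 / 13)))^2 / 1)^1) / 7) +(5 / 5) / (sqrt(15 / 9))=-45917 / 32928 +sqrt(15) / 5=-0.62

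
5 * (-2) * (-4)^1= 40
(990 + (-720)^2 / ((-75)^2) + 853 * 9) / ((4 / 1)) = 218979 / 100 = 2189.79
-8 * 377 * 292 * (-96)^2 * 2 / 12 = -1352712192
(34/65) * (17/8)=289/260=1.11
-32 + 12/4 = -29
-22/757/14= -11/5299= -0.00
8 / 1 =8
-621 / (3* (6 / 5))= -345 / 2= -172.50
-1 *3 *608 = -1824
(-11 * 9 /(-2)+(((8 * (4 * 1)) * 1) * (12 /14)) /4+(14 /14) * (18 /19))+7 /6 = 23330 /399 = 58.47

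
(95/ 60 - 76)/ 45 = -893/ 540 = -1.65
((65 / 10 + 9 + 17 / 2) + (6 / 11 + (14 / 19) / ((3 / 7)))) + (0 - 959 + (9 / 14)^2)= -114574913 / 122892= -932.32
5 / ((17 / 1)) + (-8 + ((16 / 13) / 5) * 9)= -6067 / 1105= -5.49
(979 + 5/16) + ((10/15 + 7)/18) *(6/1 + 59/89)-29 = 36646727/38448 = 953.15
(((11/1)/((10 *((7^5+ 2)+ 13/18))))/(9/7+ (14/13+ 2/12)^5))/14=10993471632/10019416310542625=0.00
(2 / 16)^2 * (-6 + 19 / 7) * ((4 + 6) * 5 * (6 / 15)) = -115 / 112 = -1.03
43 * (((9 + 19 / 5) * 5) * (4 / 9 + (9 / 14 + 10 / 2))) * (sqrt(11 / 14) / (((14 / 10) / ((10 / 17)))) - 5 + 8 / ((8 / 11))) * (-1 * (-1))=26384800 * sqrt(154) / 52479 + 2110784 / 21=106752.72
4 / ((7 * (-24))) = -1 / 42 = -0.02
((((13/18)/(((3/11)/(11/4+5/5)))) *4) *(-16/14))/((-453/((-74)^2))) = 15661360/28539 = 548.77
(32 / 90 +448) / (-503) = -20176 / 22635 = -0.89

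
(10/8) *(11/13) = 55/52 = 1.06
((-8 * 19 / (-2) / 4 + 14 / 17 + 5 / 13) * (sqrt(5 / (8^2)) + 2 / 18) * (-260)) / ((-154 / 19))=11020 / 153 + 2755 * sqrt(5) / 34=253.21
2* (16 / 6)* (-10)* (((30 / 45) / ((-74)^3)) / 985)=8 / 89807769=0.00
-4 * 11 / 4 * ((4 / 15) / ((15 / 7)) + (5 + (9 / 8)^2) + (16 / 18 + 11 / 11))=-91.07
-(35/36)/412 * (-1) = 35/14832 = 0.00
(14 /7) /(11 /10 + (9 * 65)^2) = 20 /3422261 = 0.00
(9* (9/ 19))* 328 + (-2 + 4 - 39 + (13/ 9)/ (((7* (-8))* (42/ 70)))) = 39106645/ 28728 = 1361.27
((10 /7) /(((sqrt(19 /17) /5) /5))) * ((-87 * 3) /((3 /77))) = -239250 * sqrt(323) /19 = -226307.84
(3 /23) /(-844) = -3 /19412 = -0.00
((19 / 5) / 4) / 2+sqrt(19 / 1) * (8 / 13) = 19 / 40+8 * sqrt(19) / 13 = 3.16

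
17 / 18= 0.94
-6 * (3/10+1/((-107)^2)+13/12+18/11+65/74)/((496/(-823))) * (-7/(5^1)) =-6278719057219/115561626400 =-54.33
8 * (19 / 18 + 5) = 436 / 9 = 48.44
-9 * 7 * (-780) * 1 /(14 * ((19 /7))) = 24570 /19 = 1293.16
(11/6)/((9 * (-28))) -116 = -175403/1512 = -116.01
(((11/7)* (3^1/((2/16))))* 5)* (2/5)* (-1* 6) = -3168/7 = -452.57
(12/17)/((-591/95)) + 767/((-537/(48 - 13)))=-50.10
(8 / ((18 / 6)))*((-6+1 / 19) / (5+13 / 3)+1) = 386 / 399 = 0.97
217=217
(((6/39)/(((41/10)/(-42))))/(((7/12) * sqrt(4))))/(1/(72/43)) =-51840/22919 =-2.26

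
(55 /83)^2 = 3025 /6889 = 0.44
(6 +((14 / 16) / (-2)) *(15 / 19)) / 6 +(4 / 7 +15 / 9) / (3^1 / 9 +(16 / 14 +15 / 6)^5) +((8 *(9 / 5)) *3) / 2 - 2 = 64684010026233 / 3148265274080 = 20.55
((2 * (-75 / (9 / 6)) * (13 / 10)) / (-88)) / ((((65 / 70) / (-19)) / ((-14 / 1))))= 4655 / 11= 423.18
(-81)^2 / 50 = 6561 / 50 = 131.22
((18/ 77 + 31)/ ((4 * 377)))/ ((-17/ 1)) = -185/ 151844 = -0.00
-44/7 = -6.29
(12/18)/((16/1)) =1/24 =0.04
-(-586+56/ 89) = 52098/ 89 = 585.37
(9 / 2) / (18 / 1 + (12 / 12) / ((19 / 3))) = 57 / 230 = 0.25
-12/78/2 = -1/13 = -0.08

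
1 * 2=2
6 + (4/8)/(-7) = 83/14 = 5.93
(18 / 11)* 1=1.64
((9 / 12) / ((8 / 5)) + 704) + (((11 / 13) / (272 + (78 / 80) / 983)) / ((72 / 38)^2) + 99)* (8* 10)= 3108122949358021 / 360381381984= 8624.54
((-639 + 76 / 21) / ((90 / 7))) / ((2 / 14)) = -93401 / 270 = -345.93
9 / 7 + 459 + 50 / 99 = 460.79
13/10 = 1.30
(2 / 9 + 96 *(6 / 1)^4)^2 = 1253831104516 / 81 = 15479396352.05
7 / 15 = 0.47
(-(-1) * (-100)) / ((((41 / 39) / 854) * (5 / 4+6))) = -13322400 / 1189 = -11204.71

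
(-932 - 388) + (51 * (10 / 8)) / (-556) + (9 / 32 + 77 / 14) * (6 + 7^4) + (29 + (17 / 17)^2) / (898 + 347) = 4650012101 / 369184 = 12595.38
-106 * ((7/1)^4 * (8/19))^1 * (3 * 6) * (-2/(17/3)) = 219893184/323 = 680783.85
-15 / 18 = -5 / 6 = -0.83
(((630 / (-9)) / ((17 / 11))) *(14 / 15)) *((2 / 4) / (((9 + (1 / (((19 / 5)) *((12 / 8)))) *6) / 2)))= -4.21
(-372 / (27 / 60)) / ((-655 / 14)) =6944 / 393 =17.67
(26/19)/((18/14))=1.06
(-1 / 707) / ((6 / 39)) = -13 / 1414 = -0.01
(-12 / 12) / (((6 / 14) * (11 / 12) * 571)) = -28 / 6281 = -0.00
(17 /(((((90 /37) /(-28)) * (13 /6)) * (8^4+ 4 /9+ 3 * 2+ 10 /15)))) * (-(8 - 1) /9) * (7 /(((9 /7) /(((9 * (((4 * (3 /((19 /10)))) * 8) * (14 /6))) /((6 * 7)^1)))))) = 3020458 /1282671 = 2.35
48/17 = 2.82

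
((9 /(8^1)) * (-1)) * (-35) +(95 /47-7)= 12933 /376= 34.40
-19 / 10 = -1.90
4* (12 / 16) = 3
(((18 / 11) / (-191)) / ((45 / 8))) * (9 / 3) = -48 / 10505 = -0.00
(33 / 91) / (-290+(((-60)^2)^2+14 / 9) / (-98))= -2079 / 759822661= -0.00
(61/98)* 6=183/49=3.73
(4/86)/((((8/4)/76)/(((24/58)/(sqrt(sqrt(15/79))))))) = 304 * 15^(3/4) * 79^(1/4)/6235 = 1.11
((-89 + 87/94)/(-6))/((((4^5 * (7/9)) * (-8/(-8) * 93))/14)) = 0.00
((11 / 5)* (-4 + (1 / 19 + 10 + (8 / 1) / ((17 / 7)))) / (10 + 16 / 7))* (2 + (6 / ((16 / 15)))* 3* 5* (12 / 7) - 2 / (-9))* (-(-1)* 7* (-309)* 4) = -88615592989 / 41667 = -2126757.22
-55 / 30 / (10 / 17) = -187 / 60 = -3.12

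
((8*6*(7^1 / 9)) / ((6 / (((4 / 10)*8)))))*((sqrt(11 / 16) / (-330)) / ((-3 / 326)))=36512*sqrt(11) / 22275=5.44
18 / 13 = 1.38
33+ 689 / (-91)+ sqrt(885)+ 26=sqrt(885)+ 360 / 7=81.18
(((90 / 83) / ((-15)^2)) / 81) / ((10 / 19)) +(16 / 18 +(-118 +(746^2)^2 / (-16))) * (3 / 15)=-650681479453886 / 168075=-3871375751.62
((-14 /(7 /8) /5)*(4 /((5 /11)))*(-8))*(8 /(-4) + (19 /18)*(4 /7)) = -495616 /1575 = -314.68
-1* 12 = -12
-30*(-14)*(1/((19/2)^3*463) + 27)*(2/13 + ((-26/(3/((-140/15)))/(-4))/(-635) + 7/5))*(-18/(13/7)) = -11879314763117928/68160413971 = -174284.66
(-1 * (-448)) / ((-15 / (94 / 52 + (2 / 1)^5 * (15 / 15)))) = -65632 / 65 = -1009.72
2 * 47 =94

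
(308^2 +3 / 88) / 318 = 8348035 / 27984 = 298.31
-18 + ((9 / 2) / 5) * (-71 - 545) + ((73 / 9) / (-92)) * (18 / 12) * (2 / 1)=-790277 / 1380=-572.66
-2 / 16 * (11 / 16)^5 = -161051 / 8388608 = -0.02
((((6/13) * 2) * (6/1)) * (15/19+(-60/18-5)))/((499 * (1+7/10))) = -103200/2095301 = -0.05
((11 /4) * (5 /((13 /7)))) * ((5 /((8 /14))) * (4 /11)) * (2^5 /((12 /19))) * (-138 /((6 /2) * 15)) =-428260 /117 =-3660.34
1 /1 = 1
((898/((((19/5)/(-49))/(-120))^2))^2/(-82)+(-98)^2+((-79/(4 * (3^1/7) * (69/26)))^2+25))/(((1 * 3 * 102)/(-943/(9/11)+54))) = 510478218181689594871639341819365/2522103348270024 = 202401784420071375.85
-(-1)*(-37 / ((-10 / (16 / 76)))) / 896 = 0.00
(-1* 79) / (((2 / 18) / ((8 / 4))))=-1422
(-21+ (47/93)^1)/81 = -1906/7533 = -0.25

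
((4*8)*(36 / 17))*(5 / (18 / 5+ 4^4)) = 1.31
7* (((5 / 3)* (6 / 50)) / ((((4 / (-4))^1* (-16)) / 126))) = 11.02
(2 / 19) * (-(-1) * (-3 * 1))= -6 / 19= -0.32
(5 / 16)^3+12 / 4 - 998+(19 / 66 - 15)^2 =-3472635971 / 4460544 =-778.52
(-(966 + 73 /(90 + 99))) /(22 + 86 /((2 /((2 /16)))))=-1461176 /41391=-35.30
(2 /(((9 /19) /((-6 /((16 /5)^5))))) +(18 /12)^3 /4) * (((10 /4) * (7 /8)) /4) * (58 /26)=613239655 /654311424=0.94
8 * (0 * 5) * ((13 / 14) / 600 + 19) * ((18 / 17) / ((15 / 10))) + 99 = 99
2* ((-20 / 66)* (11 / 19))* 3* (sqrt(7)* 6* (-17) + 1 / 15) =-4 / 57 + 2040* sqrt(7) / 19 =284.00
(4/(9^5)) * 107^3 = 4900172/59049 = 82.98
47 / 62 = 0.76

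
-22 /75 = -0.29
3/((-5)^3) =-3/125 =-0.02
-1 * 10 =-10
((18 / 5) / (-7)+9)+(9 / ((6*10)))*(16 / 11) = 3351 / 385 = 8.70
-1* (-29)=29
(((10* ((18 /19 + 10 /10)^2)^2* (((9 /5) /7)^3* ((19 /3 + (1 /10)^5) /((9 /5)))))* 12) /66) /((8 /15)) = 41204833331589 /14048603800000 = 2.93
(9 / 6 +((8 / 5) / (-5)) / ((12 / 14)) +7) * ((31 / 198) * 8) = 75578 / 7425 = 10.18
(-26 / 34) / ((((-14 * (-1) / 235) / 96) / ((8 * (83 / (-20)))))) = 4868448 / 119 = 40911.33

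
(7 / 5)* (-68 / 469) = -68 / 335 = -0.20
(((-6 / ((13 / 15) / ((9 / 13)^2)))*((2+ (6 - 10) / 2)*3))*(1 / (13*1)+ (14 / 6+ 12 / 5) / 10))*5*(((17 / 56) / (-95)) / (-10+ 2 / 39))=0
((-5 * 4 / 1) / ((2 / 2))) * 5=-100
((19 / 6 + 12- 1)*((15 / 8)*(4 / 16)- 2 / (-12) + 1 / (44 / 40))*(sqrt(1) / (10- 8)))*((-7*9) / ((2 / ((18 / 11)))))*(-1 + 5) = -8734005 / 3872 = -2255.68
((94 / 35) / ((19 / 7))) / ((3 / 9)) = 282 / 95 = 2.97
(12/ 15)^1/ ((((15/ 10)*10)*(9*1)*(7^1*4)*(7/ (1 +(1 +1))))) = 1/ 11025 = 0.00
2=2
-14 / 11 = -1.27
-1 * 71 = -71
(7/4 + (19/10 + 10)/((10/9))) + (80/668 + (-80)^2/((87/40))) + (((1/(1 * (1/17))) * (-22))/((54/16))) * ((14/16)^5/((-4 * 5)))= 79213476075323/26779852800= 2957.95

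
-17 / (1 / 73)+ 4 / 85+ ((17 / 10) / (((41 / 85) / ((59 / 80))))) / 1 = -27620241 / 22304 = -1238.35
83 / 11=7.55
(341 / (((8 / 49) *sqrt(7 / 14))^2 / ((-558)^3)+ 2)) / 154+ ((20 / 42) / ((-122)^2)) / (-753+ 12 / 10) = 67829668953854376403 / 61265509794733830012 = 1.11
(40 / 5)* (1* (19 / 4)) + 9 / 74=2821 / 74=38.12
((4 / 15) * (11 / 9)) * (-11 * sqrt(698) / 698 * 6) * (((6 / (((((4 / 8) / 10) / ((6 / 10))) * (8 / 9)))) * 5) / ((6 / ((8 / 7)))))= -5808 * sqrt(698) / 2443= -62.81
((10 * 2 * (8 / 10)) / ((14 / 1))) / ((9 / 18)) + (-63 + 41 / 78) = -32863 / 546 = -60.19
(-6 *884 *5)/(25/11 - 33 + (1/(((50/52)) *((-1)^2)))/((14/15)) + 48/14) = 600600/593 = 1012.82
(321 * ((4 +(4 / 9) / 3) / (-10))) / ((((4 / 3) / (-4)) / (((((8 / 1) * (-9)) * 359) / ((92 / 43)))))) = -554991024 / 115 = -4826008.90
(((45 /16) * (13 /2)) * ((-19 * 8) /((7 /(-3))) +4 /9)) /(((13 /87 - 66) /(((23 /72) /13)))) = -3445055 /7699776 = -0.45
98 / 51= 1.92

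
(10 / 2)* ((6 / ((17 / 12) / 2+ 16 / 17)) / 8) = 1530 / 673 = 2.27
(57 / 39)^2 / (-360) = -361 / 60840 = -0.01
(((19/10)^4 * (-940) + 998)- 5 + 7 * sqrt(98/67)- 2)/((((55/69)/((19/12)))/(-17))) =41822201823/110000- 364021 * sqrt(134)/14740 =379915.96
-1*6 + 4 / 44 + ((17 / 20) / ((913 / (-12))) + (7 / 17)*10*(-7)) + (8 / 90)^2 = -1091749924 / 31430025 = -34.74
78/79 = 0.99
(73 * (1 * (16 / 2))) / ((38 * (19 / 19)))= 292 / 19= 15.37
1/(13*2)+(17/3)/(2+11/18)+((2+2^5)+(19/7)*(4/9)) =2880433/76986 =37.42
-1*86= -86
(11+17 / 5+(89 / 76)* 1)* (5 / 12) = 5917 / 912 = 6.49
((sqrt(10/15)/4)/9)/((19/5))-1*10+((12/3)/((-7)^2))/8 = -979/98+5*sqrt(6)/2052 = -9.98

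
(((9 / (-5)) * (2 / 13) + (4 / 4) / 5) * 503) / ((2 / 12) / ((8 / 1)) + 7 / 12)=-24144 / 377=-64.04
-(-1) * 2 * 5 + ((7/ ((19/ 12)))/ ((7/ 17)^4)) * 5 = 5076430/ 6517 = 778.95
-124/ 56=-31/ 14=-2.21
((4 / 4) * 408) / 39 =136 / 13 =10.46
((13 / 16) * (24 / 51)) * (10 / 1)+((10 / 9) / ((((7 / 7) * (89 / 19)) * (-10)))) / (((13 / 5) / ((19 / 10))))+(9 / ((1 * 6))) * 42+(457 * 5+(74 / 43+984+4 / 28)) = 355684282159 / 106566642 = 3337.67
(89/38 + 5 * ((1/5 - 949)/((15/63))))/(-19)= 1048.55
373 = 373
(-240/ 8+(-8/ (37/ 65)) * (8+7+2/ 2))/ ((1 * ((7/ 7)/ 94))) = -886420/ 37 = -23957.30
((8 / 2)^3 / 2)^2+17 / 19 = 19473 / 19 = 1024.89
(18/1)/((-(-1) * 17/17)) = 18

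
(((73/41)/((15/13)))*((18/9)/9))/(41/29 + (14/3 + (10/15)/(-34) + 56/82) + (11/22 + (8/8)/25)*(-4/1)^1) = 2339285/31270023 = 0.07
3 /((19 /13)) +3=5.05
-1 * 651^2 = -423801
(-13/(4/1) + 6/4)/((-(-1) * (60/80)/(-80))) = 560/3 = 186.67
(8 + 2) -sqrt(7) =10 -sqrt(7) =7.35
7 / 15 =0.47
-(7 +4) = -11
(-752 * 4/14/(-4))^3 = 53157376/343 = 154977.77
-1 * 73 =-73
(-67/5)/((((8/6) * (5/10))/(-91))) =1829.10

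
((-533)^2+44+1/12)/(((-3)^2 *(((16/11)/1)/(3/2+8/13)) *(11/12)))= 50087.56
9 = 9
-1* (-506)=506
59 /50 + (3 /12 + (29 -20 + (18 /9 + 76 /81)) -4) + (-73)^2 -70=5268.37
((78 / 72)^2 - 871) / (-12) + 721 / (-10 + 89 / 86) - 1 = -3969017 / 444096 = -8.94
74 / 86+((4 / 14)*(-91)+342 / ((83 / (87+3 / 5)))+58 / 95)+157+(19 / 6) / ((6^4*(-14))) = 493.43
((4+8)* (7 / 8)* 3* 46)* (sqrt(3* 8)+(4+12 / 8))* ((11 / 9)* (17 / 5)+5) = 132664* sqrt(6) / 5+364826 / 5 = 137957.02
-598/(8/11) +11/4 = -1639/2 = -819.50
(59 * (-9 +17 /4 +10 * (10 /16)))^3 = 5545233 /8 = 693154.12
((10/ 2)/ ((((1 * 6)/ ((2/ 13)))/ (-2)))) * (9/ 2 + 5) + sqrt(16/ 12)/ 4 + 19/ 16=-779/ 624 + sqrt(3)/ 6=-0.96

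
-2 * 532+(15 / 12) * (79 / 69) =-293269 / 276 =-1062.57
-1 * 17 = -17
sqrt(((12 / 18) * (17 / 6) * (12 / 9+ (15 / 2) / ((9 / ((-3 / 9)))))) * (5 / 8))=sqrt(1615) / 36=1.12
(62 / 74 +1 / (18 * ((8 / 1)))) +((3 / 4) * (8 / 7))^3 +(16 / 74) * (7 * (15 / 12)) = 6152131 / 1827504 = 3.37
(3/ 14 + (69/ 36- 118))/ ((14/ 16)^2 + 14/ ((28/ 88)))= -155728/ 60165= -2.59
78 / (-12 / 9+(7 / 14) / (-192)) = -3328 / 57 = -58.39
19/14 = 1.36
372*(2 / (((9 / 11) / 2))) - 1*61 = 5273 / 3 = 1757.67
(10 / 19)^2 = 0.28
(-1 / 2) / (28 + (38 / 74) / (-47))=-1739 / 97346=-0.02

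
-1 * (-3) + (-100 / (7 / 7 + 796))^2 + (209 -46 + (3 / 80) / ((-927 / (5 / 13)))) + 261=17433409350887 / 40826152848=427.02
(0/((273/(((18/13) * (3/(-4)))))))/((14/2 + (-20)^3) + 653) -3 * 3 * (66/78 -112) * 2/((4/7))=3501.35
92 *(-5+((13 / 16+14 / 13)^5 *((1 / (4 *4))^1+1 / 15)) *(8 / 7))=-906016610768197 / 6813256253440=-132.98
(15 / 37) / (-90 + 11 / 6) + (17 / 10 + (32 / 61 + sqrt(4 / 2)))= sqrt(2) + 26505661 / 11939530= 3.63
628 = 628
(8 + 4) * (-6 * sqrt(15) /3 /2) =-12 * sqrt(15) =-46.48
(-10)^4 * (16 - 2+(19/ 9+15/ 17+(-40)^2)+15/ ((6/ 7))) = 2500775000/ 153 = 16344934.64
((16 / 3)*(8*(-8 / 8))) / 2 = -64 / 3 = -21.33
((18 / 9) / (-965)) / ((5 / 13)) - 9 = -43451 / 4825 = -9.01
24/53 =0.45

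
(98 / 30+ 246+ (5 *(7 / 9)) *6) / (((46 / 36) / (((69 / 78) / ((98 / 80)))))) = 98136 / 637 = 154.06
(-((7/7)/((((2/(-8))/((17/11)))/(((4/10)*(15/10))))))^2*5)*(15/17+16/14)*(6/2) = -1769904/4235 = -417.92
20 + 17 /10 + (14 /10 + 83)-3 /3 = 105.10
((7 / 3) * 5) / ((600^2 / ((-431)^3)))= -560440937 / 216000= -2594.63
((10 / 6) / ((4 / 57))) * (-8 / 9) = -190 / 9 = -21.11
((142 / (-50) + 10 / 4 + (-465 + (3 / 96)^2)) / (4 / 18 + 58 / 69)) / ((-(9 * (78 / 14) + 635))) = 17261471871 / 27011072000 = 0.64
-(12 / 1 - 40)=28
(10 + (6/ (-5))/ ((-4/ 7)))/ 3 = 121/ 30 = 4.03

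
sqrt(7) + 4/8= 1/2 + sqrt(7)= 3.15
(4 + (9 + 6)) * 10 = 190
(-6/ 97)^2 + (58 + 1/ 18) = 9833053/ 169362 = 58.06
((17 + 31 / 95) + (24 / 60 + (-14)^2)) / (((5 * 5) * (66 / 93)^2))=4878036 / 287375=16.97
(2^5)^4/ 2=524288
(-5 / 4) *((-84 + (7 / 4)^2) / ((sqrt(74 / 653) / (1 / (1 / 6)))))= 525 *sqrt(48322) / 64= 1803.23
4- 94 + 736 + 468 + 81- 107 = 1088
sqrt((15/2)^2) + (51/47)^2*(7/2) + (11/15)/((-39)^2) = 585708164/50398335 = 11.62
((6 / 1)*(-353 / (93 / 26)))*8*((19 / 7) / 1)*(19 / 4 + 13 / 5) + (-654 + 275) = -14706833 / 155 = -94882.79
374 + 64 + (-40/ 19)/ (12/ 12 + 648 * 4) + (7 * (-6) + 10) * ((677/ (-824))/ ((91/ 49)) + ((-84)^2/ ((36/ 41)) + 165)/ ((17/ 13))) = -224552157420446/ 1121464721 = -200231.14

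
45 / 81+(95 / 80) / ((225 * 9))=18019 / 32400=0.56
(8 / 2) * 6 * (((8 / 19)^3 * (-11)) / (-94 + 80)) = 1.41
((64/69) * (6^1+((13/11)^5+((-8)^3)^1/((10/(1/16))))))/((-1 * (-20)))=21926288/92604325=0.24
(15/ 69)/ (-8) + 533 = 98067/ 184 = 532.97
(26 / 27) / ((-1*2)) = -13 / 27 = -0.48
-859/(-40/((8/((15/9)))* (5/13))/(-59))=-152043/65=-2339.12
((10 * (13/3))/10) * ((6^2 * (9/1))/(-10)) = -140.40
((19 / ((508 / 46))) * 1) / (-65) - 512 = -8453557 / 16510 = -512.03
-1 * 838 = -838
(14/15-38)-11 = -721/15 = -48.07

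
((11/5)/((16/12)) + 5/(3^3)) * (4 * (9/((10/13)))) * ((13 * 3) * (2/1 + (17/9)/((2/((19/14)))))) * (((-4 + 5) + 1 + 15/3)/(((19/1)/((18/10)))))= 138505133/19000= 7289.74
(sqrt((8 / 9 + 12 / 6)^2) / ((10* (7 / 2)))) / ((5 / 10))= 52 / 315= 0.17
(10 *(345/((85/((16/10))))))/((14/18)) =9936/119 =83.50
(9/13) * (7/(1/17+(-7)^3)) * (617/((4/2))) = -660807/151580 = -4.36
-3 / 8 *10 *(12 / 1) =-45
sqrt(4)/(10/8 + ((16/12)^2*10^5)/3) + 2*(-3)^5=-3110465394/6400135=-486.00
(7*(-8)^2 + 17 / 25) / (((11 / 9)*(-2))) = -100953 / 550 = -183.55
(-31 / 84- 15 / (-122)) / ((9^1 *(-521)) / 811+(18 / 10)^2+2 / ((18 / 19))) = 76700325 / 134216348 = 0.57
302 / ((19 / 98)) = 29596 / 19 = 1557.68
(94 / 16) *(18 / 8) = 423 / 32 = 13.22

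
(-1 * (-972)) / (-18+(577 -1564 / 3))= 25.81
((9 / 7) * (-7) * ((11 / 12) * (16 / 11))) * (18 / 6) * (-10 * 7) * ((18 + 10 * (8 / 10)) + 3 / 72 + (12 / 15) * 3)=71673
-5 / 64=-0.08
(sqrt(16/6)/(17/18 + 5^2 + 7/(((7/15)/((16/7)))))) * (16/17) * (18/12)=0.04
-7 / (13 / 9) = -63 / 13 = -4.85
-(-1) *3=3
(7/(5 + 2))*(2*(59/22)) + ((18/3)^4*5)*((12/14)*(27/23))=6525.61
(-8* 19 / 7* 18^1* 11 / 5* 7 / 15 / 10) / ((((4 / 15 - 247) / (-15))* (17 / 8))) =-361152 / 314585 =-1.15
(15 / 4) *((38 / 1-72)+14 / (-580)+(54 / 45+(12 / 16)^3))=-902079 / 7424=-121.51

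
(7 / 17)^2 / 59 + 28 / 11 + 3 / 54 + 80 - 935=-2877772823 / 3376098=-852.40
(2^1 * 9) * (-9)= -162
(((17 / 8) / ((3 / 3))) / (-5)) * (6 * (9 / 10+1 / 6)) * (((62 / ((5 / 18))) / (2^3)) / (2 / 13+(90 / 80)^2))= -7892352 / 147625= -53.46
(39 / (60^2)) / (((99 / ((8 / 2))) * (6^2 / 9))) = 13 / 118800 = 0.00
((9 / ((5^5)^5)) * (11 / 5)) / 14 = 99 / 20861625671386718750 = 0.00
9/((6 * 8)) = 3/16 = 0.19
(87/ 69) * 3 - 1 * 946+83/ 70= -1515061/ 1610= -941.03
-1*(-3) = 3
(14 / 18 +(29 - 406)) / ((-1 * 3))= 3386 / 27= 125.41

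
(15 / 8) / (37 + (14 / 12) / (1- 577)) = 1296 / 25573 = 0.05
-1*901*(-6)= 5406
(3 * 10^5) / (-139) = -300000 / 139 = -2158.27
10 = 10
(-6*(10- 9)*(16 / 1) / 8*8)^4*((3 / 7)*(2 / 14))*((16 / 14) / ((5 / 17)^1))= 34653339648 / 1715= 20206028.95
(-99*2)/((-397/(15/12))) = 495/794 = 0.62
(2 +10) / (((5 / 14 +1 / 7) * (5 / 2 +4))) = 3.69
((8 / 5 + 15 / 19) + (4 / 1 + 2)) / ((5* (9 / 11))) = 8767 / 4275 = 2.05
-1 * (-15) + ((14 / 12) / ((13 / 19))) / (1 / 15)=1055 / 26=40.58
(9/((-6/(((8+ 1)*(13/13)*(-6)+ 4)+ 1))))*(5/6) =245/4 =61.25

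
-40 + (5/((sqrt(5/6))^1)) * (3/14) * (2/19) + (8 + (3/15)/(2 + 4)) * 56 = 3 * sqrt(30)/133 + 6148/15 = 409.99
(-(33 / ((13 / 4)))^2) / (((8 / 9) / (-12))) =235224 / 169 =1391.86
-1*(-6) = 6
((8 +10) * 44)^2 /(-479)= -627264 /479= -1309.53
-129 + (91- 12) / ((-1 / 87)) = -7002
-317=-317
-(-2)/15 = 2/15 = 0.13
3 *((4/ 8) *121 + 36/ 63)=2565/ 14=183.21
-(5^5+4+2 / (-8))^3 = -1960164690875 / 64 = -30627573294.92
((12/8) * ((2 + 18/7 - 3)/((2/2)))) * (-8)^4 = 67584/7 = 9654.86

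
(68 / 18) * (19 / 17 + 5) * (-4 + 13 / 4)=-52 / 3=-17.33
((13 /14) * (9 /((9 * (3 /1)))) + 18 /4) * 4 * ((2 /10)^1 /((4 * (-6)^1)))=-101 /630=-0.16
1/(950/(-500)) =-0.53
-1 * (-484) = 484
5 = 5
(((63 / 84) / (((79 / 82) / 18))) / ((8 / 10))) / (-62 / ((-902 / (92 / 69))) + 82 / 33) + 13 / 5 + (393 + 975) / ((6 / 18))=7552034761 / 1835960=4113.40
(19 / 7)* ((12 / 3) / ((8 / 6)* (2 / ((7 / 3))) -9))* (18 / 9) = -152 / 55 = -2.76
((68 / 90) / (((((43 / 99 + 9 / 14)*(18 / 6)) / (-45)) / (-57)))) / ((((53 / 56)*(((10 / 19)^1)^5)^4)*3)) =79396043.73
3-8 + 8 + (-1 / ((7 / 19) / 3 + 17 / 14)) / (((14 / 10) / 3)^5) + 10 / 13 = -999862267 / 33304271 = -30.02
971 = 971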